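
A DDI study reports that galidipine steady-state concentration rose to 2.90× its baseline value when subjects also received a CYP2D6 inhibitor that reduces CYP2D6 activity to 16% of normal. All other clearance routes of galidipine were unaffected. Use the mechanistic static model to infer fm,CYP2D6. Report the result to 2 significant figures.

CL'/CL = 1 / 2.90 = 0.3448
0.16·fm + (1 − fm) = 0.3448
fm = (0.3448 − 1) / (0.16 − 1) = 0.78

0.78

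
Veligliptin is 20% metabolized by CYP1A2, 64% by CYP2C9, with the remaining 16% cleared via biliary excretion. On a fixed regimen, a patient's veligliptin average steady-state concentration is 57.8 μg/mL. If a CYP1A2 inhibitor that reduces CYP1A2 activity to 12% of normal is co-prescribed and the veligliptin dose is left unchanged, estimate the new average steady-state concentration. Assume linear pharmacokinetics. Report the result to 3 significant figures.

The CYP1A2 pathway (20% of clearance) falls to 0.12× activity: 0.2 × 0.12 = 0.024.
CYP2C9 (64%) and the residual 16% are unaffected.
Relative clearance = 0.024 + 0.64 + 0.16 = 0.824.
New average steady-state concentration = baseline ÷ relative clearance = 57.8 / 0.824 = 70.1 μg/mL.

70.1 μg/mL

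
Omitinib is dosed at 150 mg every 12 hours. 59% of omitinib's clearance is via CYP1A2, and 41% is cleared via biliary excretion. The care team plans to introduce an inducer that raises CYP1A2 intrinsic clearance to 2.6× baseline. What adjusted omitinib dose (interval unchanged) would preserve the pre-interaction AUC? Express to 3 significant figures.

CYP1A2: 0.59 × 2.6 = 1.534
Other: 0.41 (unchanged)
CL_new/CL_old = 1.534 + 0.41 = 1.944.
Css,avg = (dose rate)/CL, so holding Css fixed requires dose ∝ CL: 150 × 1.944 = 292 mg.

292 mg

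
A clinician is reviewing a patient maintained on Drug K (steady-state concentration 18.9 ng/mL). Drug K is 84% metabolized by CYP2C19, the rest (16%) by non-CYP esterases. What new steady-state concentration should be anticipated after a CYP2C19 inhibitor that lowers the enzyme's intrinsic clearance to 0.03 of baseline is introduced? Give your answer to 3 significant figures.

The CYP2C19 pathway (84% of clearance) drops to 0.03× activity: 0.84 × 0.03 = 0.0252.
Non-CYP routes (16%) are unchanged.
Relative clearance = 0.0252 + 0.16 = 0.1852.
New steady-state concentration = baseline ÷ relative clearance = 18.9 / 0.1852 = 102 ng/mL.

102 ng/mL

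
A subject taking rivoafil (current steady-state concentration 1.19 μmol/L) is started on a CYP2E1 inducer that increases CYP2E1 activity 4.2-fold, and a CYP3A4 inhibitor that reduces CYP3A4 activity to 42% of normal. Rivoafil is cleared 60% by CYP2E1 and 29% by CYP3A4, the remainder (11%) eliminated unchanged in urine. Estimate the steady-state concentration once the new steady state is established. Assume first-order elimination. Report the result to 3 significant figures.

The CYP2E1 pathway (60% of clearance) is boosted to 4.2× activity: 0.6 × 4.2 = 2.52.
The CYP3A4 pathway (29% of clearance) drops to 0.42× activity: 0.29 × 0.42 = 0.1218.
The remaining 11% of clearance is unaffected.
New clearance relative to baseline: 2.52 + 0.1218 + 0.11 = 2.7518.
Dividing the baseline by the relative clearance: 1.19 / 2.7518 = 0.432 μmol/L.

0.432 μmol/L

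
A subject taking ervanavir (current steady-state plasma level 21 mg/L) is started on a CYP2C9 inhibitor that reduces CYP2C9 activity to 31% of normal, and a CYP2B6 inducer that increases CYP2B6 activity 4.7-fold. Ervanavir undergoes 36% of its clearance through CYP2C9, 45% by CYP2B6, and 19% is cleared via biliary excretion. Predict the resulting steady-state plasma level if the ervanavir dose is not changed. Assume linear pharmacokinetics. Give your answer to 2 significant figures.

CYP2C9: 0.36 × 0.31 = 0.1116
CYP2B6: 0.45 × 4.7 = 2.115
Other: 0.19 (unchanged)
CL_new/CL_old = 0.1116 + 2.115 + 0.19 = 2.4166.
Steady-state plasma level ∝ 1/CL: new value = 21 / 2.4166 = 8.7 mg/L.

8.7 mg/L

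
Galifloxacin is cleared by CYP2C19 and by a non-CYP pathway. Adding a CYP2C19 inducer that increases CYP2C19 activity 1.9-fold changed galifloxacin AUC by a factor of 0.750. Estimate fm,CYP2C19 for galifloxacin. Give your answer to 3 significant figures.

CL'/CL = 1 / 0.750 = 1.333
1.9·fm + (1 − fm) = 1.333
fm = (1.333 − 1) / (1.9 − 1) = 0.370

0.370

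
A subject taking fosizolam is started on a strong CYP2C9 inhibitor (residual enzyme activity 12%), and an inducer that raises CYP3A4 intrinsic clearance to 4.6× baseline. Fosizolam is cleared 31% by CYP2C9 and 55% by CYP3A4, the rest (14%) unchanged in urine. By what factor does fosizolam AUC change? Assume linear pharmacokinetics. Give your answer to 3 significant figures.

The CYP2C9 pathway (31% of clearance) falls to 0.12× activity: 0.31 × 0.12 = 0.0372.
The CYP3A4 pathway (55% of clearance) is boosted to 4.6× activity: 0.55 × 4.6 = 2.53.
Non-CYP routes (14%) are unchanged.
CL_new/CL_old = 0.0372 + 2.53 + 0.14 = 2.7072.
Because AUC varies inversely with clearance, the combined effect is 1 / 2.7072 = 0.369.

0.369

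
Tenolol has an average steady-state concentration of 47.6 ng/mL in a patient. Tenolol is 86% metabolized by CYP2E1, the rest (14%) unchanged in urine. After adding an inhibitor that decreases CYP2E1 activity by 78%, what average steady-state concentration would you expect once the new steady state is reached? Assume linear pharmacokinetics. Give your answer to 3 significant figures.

145 ng/mL

The CYP2E1 pathway (86% of clearance) is reduced to 0.22× activity: 0.86 × 0.22 = 0.1892.
Non-CYP routes (14%) are unchanged.
Relative clearance = 0.1892 + 0.14 = 0.3292.
New average steady-state concentration = baseline ÷ relative clearance = 47.6 / 0.3292 = 145 ng/mL.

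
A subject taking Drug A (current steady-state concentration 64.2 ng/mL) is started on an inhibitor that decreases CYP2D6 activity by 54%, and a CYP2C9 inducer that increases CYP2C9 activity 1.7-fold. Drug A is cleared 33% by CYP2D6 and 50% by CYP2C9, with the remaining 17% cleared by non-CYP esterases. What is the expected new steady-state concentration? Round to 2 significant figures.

55 ng/mL

The CYP2D6 pathway (33% of clearance) falls to 0.46× activity: 0.33 × 0.46 = 0.1518.
The CYP2C9 pathway (50% of clearance) rises to 1.7× activity: 0.5 × 1.7 = 0.85.
Non-CYP routes (17%) are unchanged.
Relative clearance = 0.1518 + 0.85 + 0.17 = 1.1718.
Dividing the baseline by the relative clearance: 64.2 / 1.1718 = 55 ng/mL.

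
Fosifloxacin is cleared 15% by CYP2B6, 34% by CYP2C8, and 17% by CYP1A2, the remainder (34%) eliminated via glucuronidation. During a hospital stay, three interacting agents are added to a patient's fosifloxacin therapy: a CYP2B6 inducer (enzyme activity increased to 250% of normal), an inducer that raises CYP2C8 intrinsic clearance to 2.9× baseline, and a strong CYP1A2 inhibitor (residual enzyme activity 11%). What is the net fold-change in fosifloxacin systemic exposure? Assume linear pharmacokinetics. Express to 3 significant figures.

The CYP2B6 pathway (15% of clearance) increases to 2.5× activity: 0.15 × 2.5 = 0.375.
The CYP2C8 pathway (34% of clearance) increases to 2.9× activity: 0.34 × 2.9 = 0.986.
The CYP1A2 pathway (17% of clearance) is reduced to 0.11× activity: 0.17 × 0.11 = 0.0187.
The remaining 34% of clearance is unaffected.
CL_new/CL_old = 0.375 + 0.986 + 0.0187 + 0.34 = 1.7197.
Systemic exposure ∝ 1/CL: fold-change = 1 / 1.7197 = 0.581.

0.581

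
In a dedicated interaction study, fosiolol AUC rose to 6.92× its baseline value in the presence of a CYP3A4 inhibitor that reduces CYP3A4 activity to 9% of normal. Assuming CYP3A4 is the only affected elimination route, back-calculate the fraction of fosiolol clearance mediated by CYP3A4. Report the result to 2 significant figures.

CL'/CL = 1 / 6.92 = 0.1445
0.09·fm + (1 − fm) = 0.1445
fm = (0.1445 − 1) / (0.09 − 1) = 0.94

0.94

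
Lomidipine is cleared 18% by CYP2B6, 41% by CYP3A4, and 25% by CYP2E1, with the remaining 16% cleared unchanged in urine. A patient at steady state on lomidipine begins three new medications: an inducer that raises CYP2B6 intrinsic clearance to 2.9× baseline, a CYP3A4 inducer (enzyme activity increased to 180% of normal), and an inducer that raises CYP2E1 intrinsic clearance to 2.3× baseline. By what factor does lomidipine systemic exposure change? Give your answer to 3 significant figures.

0.501

CYP2B6: 0.18 × 2.9 = 0.522
CYP3A4: 0.41 × 1.8 = 0.738
CYP2E1: 0.25 × 2.3 = 0.575
Other: 0.16 (unchanged)
Relative clearance = 0.522 + 0.738 + 0.575 + 0.16 = 1.995.
Systemic exposure ∝ 1/CL: fold-change = 1 / 1.995 = 0.501.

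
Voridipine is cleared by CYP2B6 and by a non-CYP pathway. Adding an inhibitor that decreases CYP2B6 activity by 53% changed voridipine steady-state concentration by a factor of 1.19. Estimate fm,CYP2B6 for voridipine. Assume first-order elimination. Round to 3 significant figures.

0.301

Call the CYP2B6 fraction fm. After the interaction, CL_new/CL_old = fm × 0.47 + (1 − fm).
Steady-state concentration ratio = 1 / (new CL fraction), so new CL fraction = 1 / 1.19 = 0.8403.
fm × 0.47 + 1 − fm = 0.8403  ⇒  fm × (0.47 − 1) = −0.1597  ⇒  fm = 0.301.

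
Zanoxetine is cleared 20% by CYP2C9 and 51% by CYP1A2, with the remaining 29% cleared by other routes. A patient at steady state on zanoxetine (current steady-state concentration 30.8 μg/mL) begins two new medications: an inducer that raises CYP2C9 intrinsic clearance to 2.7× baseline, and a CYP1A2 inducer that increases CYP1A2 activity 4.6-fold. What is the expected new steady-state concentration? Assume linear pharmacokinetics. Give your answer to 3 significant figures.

CYP2C9: 0.2 × 2.7 = 0.54
CYP1A2: 0.51 × 4.6 = 2.346
Other: 0.29 (unchanged)
Relative clearance = 0.54 + 2.346 + 0.29 = 3.176.
Steady-state concentration ∝ 1/CL: new value = 30.8 / 3.176 = 9.70 μg/mL.

9.70 μg/mL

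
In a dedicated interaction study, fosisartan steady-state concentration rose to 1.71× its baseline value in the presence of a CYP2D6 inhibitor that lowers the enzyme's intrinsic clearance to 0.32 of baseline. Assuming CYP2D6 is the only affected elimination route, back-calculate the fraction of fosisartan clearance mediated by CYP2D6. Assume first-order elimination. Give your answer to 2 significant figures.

0.61

CL'/CL = 1 / 1.71 = 0.5848
0.32·fm + (1 − fm) = 0.5848
fm = (0.5848 − 1) / (0.32 − 1) = 0.61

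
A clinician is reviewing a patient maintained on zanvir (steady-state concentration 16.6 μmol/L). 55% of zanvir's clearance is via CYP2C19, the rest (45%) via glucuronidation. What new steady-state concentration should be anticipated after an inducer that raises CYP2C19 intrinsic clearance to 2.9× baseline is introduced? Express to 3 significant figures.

8.12 μmol/L

CYP2C19: 0.55 × 2.9 = 1.595
Other: 0.45 (unchanged)
CL_new/CL_old = 1.595 + 0.45 = 2.045.
Steady-state concentration ∝ 1/CL, so new value = 16.6 / 2.045 = 8.12 μmol/L.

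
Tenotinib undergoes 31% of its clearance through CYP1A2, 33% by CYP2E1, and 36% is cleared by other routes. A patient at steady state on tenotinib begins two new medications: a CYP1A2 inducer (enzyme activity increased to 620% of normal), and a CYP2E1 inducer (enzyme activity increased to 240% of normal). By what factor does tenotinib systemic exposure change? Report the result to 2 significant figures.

0.33

The CYP1A2 pathway (31% of clearance) rises to 6.2× activity: 0.31 × 6.2 = 1.922.
The CYP2E1 pathway (33% of clearance) increases to 2.4× activity: 0.33 × 2.4 = 0.792.
The remaining 36% of clearance is unaffected.
Relative clearance = 1.922 + 0.792 + 0.36 = 3.074.
Because systemic exposure varies inversely with clearance, the combined effect is 1 / 3.074 = 0.33.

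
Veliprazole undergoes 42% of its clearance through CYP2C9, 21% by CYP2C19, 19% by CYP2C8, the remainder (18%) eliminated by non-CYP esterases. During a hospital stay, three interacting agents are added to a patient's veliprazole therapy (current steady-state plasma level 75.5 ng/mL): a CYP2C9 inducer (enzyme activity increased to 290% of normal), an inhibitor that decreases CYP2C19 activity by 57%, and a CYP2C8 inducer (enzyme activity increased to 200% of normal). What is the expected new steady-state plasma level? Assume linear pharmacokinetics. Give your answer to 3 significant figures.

40.4 ng/mL

The CYP2C9 pathway (42% of clearance) increases to 2.9× activity: 0.42 × 2.9 = 1.218.
The CYP2C19 pathway (21% of clearance) falls to 0.43× activity: 0.21 × 0.43 = 0.0903.
The CYP2C8 pathway (19% of clearance) increases to 2× activity: 0.19 × 2 = 0.38.
Non-CYP routes (18%) are unchanged.
CL_new/CL_old = 1.218 + 0.0903 + 0.38 + 0.18 = 1.8683.
New steady-state plasma level = 75.5 / 1.8683 = 40.4 ng/mL (concentration scales inversely with clearance).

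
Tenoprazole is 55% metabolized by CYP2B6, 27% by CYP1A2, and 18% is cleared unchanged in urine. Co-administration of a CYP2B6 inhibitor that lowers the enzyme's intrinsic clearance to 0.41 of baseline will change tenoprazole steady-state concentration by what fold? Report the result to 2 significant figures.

1.5

The CYP2B6 pathway (55% of clearance) is reduced to 0.41× activity: 0.55 × 0.41 = 0.2255.
CYP1A2 (27%) and the residual 18% are unaffected.
New clearance relative to baseline: 0.2255 + 0.27 + 0.18 = 0.6755.
Steady-state concentration is inversely proportional to clearance, so the fold-change is 1 / 0.6755 = 1.5.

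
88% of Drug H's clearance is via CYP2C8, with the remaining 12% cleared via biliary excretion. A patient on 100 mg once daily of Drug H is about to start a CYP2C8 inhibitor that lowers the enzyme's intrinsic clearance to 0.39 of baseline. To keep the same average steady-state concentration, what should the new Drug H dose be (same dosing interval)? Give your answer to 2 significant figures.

46 mg

The CYP2C8 pathway (88% of clearance) drops to 0.39× activity: 0.88 × 0.39 = 0.3432.
The remaining 12% of clearance is unaffected.
CL_new/CL_old = 0.3432 + 0.12 = 0.4632.
Exposure is unchanged when dose changes in proportion to clearance. New dose = 100 mg × 0.4632 = 46 mg.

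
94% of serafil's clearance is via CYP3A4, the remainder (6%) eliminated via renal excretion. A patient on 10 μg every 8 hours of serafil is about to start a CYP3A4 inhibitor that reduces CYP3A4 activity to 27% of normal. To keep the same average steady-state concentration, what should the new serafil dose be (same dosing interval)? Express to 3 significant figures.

CYP3A4: 0.94 × 0.27 = 0.2538
Other: 0.06 (unchanged)
Relative clearance = 0.2538 + 0.06 = 0.3138.
Css,avg = (dose rate)/CL, so holding Css fixed requires dose ∝ CL: 10 × 0.3138 = 3.14 μg.

3.14 μg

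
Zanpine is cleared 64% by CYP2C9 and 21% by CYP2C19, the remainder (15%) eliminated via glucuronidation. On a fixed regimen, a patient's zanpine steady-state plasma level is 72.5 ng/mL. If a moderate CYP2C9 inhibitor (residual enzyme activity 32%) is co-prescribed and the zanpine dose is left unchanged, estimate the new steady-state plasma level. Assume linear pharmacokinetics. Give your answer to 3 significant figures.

128 ng/mL

The CYP2C9 pathway (64% of clearance) drops to 0.32× activity: 0.64 × 0.32 = 0.2048.
CYP2C19 (21%) and the residual 15% are unaffected.
CL_new/CL_old = 0.2048 + 0.21 + 0.15 = 0.5648.
Steady-state plasma level ∝ 1/CL, so new value = 72.5 / 0.5648 = 128 ng/mL.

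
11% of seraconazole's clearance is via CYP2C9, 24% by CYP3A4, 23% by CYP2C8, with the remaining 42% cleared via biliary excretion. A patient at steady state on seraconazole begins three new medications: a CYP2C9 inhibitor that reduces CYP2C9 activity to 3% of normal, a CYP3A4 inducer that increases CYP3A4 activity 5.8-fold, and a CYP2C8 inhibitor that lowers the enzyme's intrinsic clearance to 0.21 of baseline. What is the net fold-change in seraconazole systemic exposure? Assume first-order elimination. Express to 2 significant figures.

0.54

The CYP2C9 pathway (11% of clearance) drops to 0.03× activity: 0.11 × 0.03 = 0.0033.
The CYP3A4 pathway (24% of clearance) increases to 5.8× activity: 0.24 × 5.8 = 1.392.
The CYP2C8 pathway (23% of clearance) is reduced to 0.21× activity: 0.23 × 0.21 = 0.0483.
Non-CYP routes (42%) are unchanged.
CL_new/CL_old = 0.0033 + 1.392 + 0.0483 + 0.42 = 1.8636.
Systemic exposure ∝ 1/CL: fold-change = 1 / 1.8636 = 0.54.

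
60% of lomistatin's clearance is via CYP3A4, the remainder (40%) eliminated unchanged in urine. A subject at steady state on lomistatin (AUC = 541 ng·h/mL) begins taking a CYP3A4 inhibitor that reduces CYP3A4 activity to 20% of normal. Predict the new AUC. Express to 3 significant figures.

The CYP3A4 pathway (60% of clearance) is reduced to 0.2× activity: 0.6 × 0.2 = 0.12.
Non-CYP routes (40%) are unchanged.
New clearance relative to baseline: 0.12 + 0.4 = 0.52.
New AUC = baseline ÷ relative clearance = 541 / 0.52 = 1.04 × 10³ ng·h/mL.

1.04 × 10³ ng·h/mL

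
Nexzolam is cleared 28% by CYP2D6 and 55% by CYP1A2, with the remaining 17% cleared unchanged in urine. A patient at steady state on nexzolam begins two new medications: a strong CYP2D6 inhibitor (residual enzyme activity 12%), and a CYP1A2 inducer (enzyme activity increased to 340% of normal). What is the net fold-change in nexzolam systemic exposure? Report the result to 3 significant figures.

0.482

The CYP2D6 pathway (28% of clearance) drops to 0.12× activity: 0.28 × 0.12 = 0.0336.
The CYP1A2 pathway (55% of clearance) is boosted to 3.4× activity: 0.55 × 3.4 = 1.87.
Non-CYP routes (17%) are unchanged.
Relative clearance = 0.0336 + 1.87 + 0.17 = 2.0736.
Systemic exposure ∝ 1/CL: fold-change = 1 / 2.0736 = 0.482.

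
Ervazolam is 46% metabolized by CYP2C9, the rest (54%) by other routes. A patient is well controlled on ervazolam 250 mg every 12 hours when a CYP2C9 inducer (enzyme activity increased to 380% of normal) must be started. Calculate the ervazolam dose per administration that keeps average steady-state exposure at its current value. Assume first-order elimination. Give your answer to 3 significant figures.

572 mg

CYP2C9: 0.46 × 3.8 = 1.748
Other: 0.54 (unchanged)
New clearance relative to baseline: 1.748 + 0.54 = 2.288.
Css,avg = (dose rate)/CL, so holding Css fixed requires dose ∝ CL: 250 × 2.288 = 572 mg.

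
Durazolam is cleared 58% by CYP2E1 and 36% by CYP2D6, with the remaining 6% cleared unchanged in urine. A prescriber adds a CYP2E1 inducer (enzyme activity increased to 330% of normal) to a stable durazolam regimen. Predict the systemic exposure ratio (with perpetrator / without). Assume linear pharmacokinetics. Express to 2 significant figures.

0.43

The CYP2E1 pathway (58% of clearance) rises to 3.3× activity: 0.58 × 3.3 = 1.914.
CYP2D6 (36%) and the residual 6% are unaffected.
CL_new/CL_old = 1.914 + 0.36 + 0.06 = 2.334.
Since systemic exposure ∝ 1/CL, the ratio is 1 / 2.334 = 0.43.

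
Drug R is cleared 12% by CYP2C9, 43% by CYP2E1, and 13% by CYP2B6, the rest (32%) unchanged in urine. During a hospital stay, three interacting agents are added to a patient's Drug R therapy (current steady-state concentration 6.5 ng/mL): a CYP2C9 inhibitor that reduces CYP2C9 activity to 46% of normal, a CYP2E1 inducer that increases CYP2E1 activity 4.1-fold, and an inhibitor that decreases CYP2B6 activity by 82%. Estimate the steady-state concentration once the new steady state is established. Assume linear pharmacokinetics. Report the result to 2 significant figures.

3.0 ng/mL

The CYP2C9 pathway (12% of clearance) drops to 0.46× activity: 0.12 × 0.46 = 0.0552.
The CYP2E1 pathway (43% of clearance) rises to 4.1× activity: 0.43 × 4.1 = 1.763.
The CYP2B6 pathway (13% of clearance) drops to 0.18× activity: 0.13 × 0.18 = 0.0234.
The remaining 32% of clearance is unaffected.
Relative clearance = 0.0552 + 1.763 + 0.0234 + 0.32 = 2.1616.
Steady-state concentration ∝ 1/CL: new value = 6.5 / 2.1616 = 3.0 ng/mL.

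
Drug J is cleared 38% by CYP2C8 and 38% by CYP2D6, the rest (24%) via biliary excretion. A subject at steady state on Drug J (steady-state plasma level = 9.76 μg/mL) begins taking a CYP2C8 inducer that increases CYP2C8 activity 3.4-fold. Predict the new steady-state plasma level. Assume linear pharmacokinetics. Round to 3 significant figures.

The CYP2C8 pathway (38% of clearance) is boosted to 3.4× activity: 0.38 × 3.4 = 1.292.
CYP2D6 (38%) and the residual 24% are unaffected.
CL_new/CL_old = 1.292 + 0.38 + 0.24 = 1.912.
Steady-state plasma level ∝ 1/CL, so new value = 9.76 / 1.912 = 5.10 μg/mL.

5.10 μg/mL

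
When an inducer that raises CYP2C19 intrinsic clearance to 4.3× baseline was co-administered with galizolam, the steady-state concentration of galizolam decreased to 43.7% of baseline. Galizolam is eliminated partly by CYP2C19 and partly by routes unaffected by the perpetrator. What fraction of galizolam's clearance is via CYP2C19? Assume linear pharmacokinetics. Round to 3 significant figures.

CL'/CL = 1 / 0.437 = 2.288
4.3·fm + (1 − fm) = 2.288
fm = (2.288 − 1) / (4.3 − 1) = 0.390

0.390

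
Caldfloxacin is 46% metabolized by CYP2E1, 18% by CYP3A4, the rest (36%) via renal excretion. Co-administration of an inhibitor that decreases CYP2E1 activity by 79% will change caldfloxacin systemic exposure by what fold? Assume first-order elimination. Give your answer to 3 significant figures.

1.57

The CYP2E1 pathway (46% of clearance) drops to 0.21× activity: 0.46 × 0.21 = 0.0966.
CYP3A4 (18%) and the residual 36% are unaffected.
CL_new/CL_old = 0.0966 + 0.18 + 0.36 = 0.6366.
Systemic exposure ratio = CL_old/CL_new = 1 / 0.6366 = 1.57.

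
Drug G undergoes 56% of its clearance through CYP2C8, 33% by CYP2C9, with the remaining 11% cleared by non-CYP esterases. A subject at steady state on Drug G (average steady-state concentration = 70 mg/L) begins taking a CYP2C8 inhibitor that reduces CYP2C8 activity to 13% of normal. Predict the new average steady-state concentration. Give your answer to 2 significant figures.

1.4 × 10² mg/L

The CYP2C8 pathway (56% of clearance) is reduced to 0.13× activity: 0.56 × 0.13 = 0.0728.
CYP2C9 (33%) and the residual 11% are unaffected.
CL_new/CL_old = 0.0728 + 0.33 + 0.11 = 0.5128.
Average steady-state concentration ∝ 1/CL, so new value = 70 / 0.5128 = 1.4 × 10² mg/L.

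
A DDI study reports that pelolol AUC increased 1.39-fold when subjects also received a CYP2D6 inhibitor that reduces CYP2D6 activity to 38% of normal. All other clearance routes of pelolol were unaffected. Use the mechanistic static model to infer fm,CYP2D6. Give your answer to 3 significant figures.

CL'/CL = 1 / 1.39 = 0.7194
0.38·fm + (1 − fm) = 0.7194
fm = (0.7194 − 1) / (0.38 − 1) = 0.453

0.453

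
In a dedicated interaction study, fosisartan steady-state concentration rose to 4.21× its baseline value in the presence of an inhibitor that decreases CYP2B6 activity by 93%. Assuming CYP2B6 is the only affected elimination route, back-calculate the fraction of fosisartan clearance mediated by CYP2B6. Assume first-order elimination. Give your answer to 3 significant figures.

CL'/CL = 1 / 4.21 = 0.2375
0.07·fm + (1 − fm) = 0.2375
fm = (0.2375 − 1) / (0.07 − 1) = 0.820

0.820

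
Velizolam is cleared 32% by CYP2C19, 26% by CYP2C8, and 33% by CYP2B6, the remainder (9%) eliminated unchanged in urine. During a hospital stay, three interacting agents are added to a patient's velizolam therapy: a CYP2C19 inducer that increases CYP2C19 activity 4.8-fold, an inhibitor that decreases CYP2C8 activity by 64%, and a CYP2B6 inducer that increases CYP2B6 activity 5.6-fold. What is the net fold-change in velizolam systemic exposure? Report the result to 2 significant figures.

0.28

The CYP2C19 pathway (32% of clearance) rises to 4.8× activity: 0.32 × 4.8 = 1.536.
The CYP2C8 pathway (26% of clearance) falls to 0.36× activity: 0.26 × 0.36 = 0.0936.
The CYP2B6 pathway (33% of clearance) increases to 5.6× activity: 0.33 × 5.6 = 1.848.
Non-CYP routes (9%) are unchanged.
Relative clearance = 1.536 + 0.0936 + 1.848 + 0.09 = 3.5676.
Net systemic exposure ratio = 1 / 3.5676 = 0.28.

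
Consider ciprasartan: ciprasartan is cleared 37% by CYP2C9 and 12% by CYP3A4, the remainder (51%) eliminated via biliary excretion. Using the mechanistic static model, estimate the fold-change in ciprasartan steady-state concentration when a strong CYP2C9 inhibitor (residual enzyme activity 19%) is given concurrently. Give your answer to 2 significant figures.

1.4

The CYP2C9 pathway (37% of clearance) drops to 0.19× activity: 0.37 × 0.19 = 0.0703.
CYP3A4 (12%) and the residual 51% are unaffected.
New clearance relative to baseline: 0.0703 + 0.12 + 0.51 = 0.7003.
Steady-state concentration ratio = CL_old/CL_new = 1 / 0.7003 = 1.4.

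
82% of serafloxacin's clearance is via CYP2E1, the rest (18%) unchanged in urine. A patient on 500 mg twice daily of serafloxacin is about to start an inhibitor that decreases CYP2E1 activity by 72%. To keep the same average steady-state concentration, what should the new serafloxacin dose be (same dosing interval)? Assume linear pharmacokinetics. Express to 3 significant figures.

CYP2E1: 0.82 × 0.28 = 0.2296
Other: 0.18 (unchanged)
Relative clearance = 0.2296 + 0.18 = 0.4096.
Css,avg = (dose rate)/CL, so holding Css fixed requires dose ∝ CL: 500 × 0.4096 = 205 mg.

205 mg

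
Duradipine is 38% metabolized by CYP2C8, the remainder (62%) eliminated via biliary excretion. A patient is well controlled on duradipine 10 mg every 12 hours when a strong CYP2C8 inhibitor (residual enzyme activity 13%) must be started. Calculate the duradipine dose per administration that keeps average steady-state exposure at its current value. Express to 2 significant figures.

6.7 mg

The CYP2C8 pathway (38% of clearance) falls to 0.13× activity: 0.38 × 0.13 = 0.0494.
The remaining 62% of clearance is unaffected.
New clearance relative to baseline: 0.0494 + 0.62 = 0.6694.
To maintain the same steady-state level, dose must scale with clearance: new dose = 10 × 0.6694 = 6.7 mg.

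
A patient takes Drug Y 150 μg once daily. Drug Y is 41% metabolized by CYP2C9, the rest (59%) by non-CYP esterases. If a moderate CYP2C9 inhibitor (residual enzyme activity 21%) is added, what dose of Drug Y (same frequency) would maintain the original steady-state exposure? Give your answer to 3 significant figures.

101 μg

The CYP2C9 pathway (41% of clearance) drops to 0.21× activity: 0.41 × 0.21 = 0.0861.
The remaining 59% of clearance is unaffected.
Relative clearance = 0.0861 + 0.59 = 0.6761.
To maintain the same steady-state level, dose must scale with clearance: new dose = 150 × 0.6761 = 101 μg.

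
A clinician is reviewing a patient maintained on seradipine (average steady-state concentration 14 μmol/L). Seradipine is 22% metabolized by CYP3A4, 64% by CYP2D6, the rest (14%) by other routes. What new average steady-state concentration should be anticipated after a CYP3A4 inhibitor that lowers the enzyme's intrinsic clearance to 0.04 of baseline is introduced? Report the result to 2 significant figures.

18 μmol/L

The CYP3A4 pathway (22% of clearance) is reduced to 0.04× activity: 0.22 × 0.04 = 0.0088.
CYP2D6 (64%) and the residual 14% are unaffected.
Relative clearance = 0.0088 + 0.64 + 0.14 = 0.7888.
New average steady-state concentration = baseline ÷ relative clearance = 14 / 0.7888 = 18 μmol/L.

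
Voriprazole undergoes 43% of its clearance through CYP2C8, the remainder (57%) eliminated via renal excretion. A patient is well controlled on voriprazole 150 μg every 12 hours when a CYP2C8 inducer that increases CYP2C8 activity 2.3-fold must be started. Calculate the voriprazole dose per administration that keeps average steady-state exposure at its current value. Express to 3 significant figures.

234 μg

CYP2C8: 0.43 × 2.3 = 0.989
Other: 0.57 (unchanged)
Relative clearance = 0.989 + 0.57 = 1.559.
Exposure is unchanged when dose changes in proportion to clearance. New dose = 150 μg × 1.559 = 234 μg.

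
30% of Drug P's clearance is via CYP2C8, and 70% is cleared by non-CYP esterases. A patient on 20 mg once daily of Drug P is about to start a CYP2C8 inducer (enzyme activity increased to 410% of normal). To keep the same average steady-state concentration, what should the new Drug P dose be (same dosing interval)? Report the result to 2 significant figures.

39 mg

CYP2C8: 0.3 × 4.1 = 1.23
Other: 0.7 (unchanged)
Relative clearance = 1.23 + 0.7 = 1.93.
Css,avg = (dose rate)/CL, so holding Css fixed requires dose ∝ CL: 20 × 1.93 = 39 mg.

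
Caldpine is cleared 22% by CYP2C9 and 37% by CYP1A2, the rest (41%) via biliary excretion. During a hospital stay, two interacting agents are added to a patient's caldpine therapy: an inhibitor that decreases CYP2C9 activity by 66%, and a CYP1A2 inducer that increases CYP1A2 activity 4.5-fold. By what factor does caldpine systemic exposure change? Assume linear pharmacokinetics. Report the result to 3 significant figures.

The CYP2C9 pathway (22% of clearance) is reduced to 0.34× activity: 0.22 × 0.34 = 0.0748.
The CYP1A2 pathway (37% of clearance) rises to 4.5× activity: 0.37 × 4.5 = 1.665.
Non-CYP routes (41%) are unchanged.
CL_new/CL_old = 0.0748 + 1.665 + 0.41 = 2.1498.
Net systemic exposure ratio = 1 / 2.1498 = 0.465.

0.465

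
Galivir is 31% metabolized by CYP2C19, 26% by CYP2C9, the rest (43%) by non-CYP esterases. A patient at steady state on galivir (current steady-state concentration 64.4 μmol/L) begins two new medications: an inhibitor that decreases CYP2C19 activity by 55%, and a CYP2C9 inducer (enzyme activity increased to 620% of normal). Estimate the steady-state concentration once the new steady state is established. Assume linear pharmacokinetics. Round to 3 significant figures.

29.5 μmol/L

CYP2C19: 0.31 × 0.45 = 0.1395
CYP2C9: 0.26 × 6.2 = 1.612
Other: 0.43 (unchanged)
New clearance relative to baseline: 0.1395 + 1.612 + 0.43 = 2.1815.
Steady-state concentration ∝ 1/CL: new value = 64.4 / 2.1815 = 29.5 μmol/L.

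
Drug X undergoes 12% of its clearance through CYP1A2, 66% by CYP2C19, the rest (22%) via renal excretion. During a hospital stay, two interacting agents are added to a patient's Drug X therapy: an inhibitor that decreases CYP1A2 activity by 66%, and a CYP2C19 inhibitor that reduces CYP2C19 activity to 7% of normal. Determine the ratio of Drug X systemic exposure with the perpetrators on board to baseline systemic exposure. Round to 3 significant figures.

CYP1A2: 0.12 × 0.34 = 0.0408
CYP2C19: 0.66 × 0.07 = 0.0462
Other: 0.22 (unchanged)
New clearance relative to baseline: 0.0408 + 0.0462 + 0.22 = 0.307.
Because systemic exposure varies inversely with clearance, the combined effect is 1 / 0.307 = 3.26.

3.26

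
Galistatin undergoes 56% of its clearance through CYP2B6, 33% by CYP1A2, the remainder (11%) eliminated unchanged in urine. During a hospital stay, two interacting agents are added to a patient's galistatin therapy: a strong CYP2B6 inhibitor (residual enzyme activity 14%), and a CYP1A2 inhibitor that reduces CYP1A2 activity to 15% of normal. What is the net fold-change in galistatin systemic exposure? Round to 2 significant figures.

4.2

CYP2B6: 0.56 × 0.14 = 0.0784
CYP1A2: 0.33 × 0.15 = 0.0495
Other: 0.11 (unchanged)
Relative clearance = 0.0784 + 0.0495 + 0.11 = 0.2379.
Net systemic exposure ratio = 1 / 0.2379 = 4.2.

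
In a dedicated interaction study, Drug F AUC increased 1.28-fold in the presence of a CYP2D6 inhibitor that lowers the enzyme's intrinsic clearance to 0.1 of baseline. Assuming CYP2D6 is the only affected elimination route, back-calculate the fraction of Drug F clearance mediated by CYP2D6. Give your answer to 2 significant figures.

Let x = fm,CYP2D6. Because AUC ∝ 1/CL, relative clearance fell to 1/1.28 = 0.7812.
Only the CYP2D6 route changed, so 0.7812 = x·0.1 + (1 − x), giving x = 0.24.

0.24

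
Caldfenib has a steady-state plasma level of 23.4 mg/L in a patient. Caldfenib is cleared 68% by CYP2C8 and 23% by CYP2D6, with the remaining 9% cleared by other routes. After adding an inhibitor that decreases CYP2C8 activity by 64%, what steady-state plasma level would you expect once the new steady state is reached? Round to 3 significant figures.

CYP2C8: 0.68 × 0.36 = 0.2448
CYP2D6: 0.23 (unchanged)
Other: 0.09 (unchanged)
Relative clearance = 0.2448 + 0.23 + 0.09 = 0.5648.
With dosing unchanged, steady-state plasma level scales as 1/CL: 23.4 / 0.5648 = 41.4 mg/L.

41.4 mg/L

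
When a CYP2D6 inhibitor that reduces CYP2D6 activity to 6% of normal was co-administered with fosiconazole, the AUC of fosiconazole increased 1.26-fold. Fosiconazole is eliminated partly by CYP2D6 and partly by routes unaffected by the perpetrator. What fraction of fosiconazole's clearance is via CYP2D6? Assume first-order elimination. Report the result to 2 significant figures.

Write x for the fraction cleared via CYP2D6. The observed AUC change means clearance fell to 1/1.26 = 0.7937 of baseline.
Only the CYP2D6 route changed, so 0.7937 = x·0.06 + (1 − x), giving x = 0.22.

0.22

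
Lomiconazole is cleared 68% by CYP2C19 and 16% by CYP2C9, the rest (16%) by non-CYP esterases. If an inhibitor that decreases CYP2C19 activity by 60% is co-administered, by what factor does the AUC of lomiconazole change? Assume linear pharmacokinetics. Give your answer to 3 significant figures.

1.69

The CYP2C19 pathway (68% of clearance) falls to 0.4× activity: 0.68 × 0.4 = 0.272.
CYP2C9 (16%) and the residual 16% are unaffected.
Relative clearance = 0.272 + 0.16 + 0.16 = 0.592.
AUC ratio = CL_old/CL_new = 1 / 0.592 = 1.69.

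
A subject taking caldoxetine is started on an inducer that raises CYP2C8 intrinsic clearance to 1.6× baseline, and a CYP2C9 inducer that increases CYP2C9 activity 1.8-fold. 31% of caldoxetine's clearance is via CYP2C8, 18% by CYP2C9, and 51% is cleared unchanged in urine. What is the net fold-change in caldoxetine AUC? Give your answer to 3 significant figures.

0.752

The CYP2C8 pathway (31% of clearance) increases to 1.6× activity: 0.31 × 1.6 = 0.496.
The CYP2C9 pathway (18% of clearance) is boosted to 1.8× activity: 0.18 × 1.8 = 0.324.
The remaining 51% of clearance is unaffected.
Relative clearance = 0.496 + 0.324 + 0.51 = 1.33.
AUC ∝ 1/CL: fold-change = 1 / 1.33 = 0.752.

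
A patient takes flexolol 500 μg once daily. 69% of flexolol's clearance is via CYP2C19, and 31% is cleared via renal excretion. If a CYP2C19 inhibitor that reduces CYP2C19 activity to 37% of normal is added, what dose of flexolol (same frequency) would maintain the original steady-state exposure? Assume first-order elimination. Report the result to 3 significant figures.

The CYP2C19 pathway (69% of clearance) is reduced to 0.37× activity: 0.69 × 0.37 = 0.2553.
Non-CYP routes (31%) are unchanged.
Relative clearance = 0.2553 + 0.31 = 0.5653.
To maintain the same steady-state level, dose must scale with clearance: new dose = 500 × 0.5653 = 283 μg.

283 μg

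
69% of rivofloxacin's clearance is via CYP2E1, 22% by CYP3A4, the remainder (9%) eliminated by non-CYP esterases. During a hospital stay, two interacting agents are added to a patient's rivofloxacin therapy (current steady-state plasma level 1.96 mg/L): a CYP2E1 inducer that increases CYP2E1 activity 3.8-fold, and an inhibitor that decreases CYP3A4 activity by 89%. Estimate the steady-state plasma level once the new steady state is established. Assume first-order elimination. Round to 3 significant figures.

The CYP2E1 pathway (69% of clearance) is boosted to 3.8× activity: 0.69 × 3.8 = 2.622.
The CYP3A4 pathway (22% of clearance) is reduced to 0.11× activity: 0.22 × 0.11 = 0.0242.
The remaining 9% of clearance is unaffected.
Relative clearance = 2.622 + 0.0242 + 0.09 = 2.7362.
Dividing the baseline by the relative clearance: 1.96 / 2.7362 = 0.716 mg/L.

0.716 mg/L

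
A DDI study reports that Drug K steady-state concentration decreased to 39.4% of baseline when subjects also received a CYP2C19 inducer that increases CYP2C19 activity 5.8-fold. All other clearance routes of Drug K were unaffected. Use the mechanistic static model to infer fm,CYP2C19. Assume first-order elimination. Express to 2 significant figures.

0.32

Write x for the fraction cleared via CYP2C19. The observed steady-state concentration change means clearance rose to 1/0.394 = 2.538 of baseline.
Only the CYP2C19 route changed, so 2.538 = x·5.8 + (1 − x), giving x = 0.32.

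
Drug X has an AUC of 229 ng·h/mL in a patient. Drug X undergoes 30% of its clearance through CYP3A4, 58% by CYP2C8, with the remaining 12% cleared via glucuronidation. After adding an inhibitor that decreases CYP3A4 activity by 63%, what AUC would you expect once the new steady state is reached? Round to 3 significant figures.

CYP3A4: 0.3 × 0.37 = 0.111
CYP2C8: 0.58 (unchanged)
Other: 0.12 (unchanged)
CL_new/CL_old = 0.111 + 0.58 + 0.12 = 0.811.
With dosing unchanged, AUC scales as 1/CL: 229 / 0.811 = 282 ng·h/mL.

282 ng·h/mL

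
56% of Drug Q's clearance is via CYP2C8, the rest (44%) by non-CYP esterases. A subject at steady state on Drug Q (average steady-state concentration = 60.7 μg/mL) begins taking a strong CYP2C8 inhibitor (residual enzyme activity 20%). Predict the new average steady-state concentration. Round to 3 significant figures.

The CYP2C8 pathway (56% of clearance) is reduced to 0.2× activity: 0.56 × 0.2 = 0.112.
The remaining 44% of clearance is unaffected.
New clearance relative to baseline: 0.112 + 0.44 = 0.552.
New average steady-state concentration = baseline ÷ relative clearance = 60.7 / 0.552 = 110 μg/mL.

110 μg/mL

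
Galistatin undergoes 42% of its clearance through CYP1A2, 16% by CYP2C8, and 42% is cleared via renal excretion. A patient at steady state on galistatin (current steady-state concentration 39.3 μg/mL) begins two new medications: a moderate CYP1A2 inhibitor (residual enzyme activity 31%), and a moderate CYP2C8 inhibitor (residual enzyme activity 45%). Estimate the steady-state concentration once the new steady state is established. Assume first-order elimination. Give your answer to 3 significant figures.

63.2 μg/mL

The CYP1A2 pathway (42% of clearance) drops to 0.31× activity: 0.42 × 0.31 = 0.1302.
The CYP2C8 pathway (16% of clearance) drops to 0.45× activity: 0.16 × 0.45 = 0.072.
Non-CYP routes (42%) are unchanged.
Relative clearance = 0.1302 + 0.072 + 0.42 = 0.6222.
Dividing the baseline by the relative clearance: 39.3 / 0.6222 = 63.2 μg/mL.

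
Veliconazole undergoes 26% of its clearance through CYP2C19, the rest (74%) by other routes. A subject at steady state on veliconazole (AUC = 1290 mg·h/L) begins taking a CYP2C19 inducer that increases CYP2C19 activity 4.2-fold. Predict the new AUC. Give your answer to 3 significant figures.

704 mg·h/L

CYP2C19: 0.26 × 4.2 = 1.092
Other: 0.74 (unchanged)
Relative clearance = 1.092 + 0.74 = 1.832.
AUC ∝ 1/CL, so new value = 1290 / 1.832 = 704 mg·h/L.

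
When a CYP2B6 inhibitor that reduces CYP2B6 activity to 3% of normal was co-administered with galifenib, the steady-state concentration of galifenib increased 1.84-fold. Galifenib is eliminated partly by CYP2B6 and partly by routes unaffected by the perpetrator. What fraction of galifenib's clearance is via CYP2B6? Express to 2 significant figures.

0.47

CL'/CL = 1 / 1.84 = 0.5435
0.03·fm + (1 − fm) = 0.5435
fm = (0.5435 − 1) / (0.03 − 1) = 0.47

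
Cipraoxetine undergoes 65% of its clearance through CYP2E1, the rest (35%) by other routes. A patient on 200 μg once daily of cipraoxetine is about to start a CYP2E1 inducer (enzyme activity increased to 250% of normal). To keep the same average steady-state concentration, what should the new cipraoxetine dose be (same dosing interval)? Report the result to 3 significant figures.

CYP2E1: 0.65 × 2.5 = 1.625
Other: 0.35 (unchanged)
CL_new/CL_old = 1.625 + 0.35 = 1.975.
Css,avg = (dose rate)/CL, so holding Css fixed requires dose ∝ CL: 200 × 1.975 = 395 μg.

395 μg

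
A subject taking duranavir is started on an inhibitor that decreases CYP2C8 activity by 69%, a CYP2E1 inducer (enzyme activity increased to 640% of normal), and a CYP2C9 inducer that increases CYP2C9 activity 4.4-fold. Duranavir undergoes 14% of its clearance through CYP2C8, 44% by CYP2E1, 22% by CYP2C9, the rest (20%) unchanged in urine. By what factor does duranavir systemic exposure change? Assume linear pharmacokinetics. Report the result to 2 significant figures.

0.25

The CYP2C8 pathway (14% of clearance) drops to 0.31× activity: 0.14 × 0.31 = 0.0434.
The CYP2E1 pathway (44% of clearance) is boosted to 6.4× activity: 0.44 × 6.4 = 2.816.
The CYP2C9 pathway (22% of clearance) rises to 4.4× activity: 0.22 × 4.4 = 0.968.
The remaining 20% of clearance is unaffected.
Relative clearance = 0.0434 + 2.816 + 0.968 + 0.2 = 4.0274.
Because systemic exposure varies inversely with clearance, the combined effect is 1 / 4.0274 = 0.25.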